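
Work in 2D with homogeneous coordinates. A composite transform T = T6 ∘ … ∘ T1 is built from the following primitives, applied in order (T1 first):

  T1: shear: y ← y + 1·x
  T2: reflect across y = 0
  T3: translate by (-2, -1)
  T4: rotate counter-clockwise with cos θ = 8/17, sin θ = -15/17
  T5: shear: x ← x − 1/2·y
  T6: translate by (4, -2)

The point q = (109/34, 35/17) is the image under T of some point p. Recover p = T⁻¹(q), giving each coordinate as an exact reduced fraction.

p = (-1, -3)

T1 = [1 0 0; 1 1 0; 0 0 1]
T2·T1 = [1 0 0; -1 -1 0; 0 0 1]
T3·…·T1 = [1 0 -2; -1 -1 -1; 0 0 1]
T4·…·T1 = [-7/17 -15/17 -31/17; -23/17 -8/17 22/17; 0 0 1]
T5·…·T1 = [9/34 -11/17 -42/17; -23/17 -8/17 22/17; 0 0 1]
T6·…·T1 = [9/34 -11/17 26/17; -23/17 -8/17 -12/17; 0 0 1]
det M = -1; M⁻¹ = [8/17 -11/17 -20/17; -23/17 -9/34 32/17; 0 0 1]
M⁻¹ · (109/34, 35/17)ᵀ = (-1, -3)ᵀ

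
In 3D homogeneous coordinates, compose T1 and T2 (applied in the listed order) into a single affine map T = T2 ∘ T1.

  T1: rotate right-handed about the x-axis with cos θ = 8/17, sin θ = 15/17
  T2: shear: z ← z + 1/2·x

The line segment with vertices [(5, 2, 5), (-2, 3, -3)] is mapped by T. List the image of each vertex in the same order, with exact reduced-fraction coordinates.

image vertices: (5, -59/17, 225/34), (-2, 69/17, 4/17)

T1 rotate right-handed about the x-axis with cos θ = 8/17, sin θ = 15/17: (5, 2, 5) → (5, -59/17, 70/17); (-2, 3, -3) → (-2, 69/17, 21/17)
T2 shear: z ← z + 1/2·x: (5, -59/17, 70/17) → (5, -59/17, 225/34); (-2, 69/17, 21/17) → (-2, 69/17, 4/17)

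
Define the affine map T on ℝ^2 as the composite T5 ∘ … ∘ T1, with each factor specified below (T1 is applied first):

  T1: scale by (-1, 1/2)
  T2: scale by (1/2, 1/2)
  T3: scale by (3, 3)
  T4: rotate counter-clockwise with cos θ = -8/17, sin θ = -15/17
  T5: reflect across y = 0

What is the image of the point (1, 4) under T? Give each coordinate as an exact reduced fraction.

T1 scale by (-1, 1/2): (1, 4) → (-1, 2)
T2 scale by (1/2, 1/2): (-1, 2) → (-1/2, 1)
T3 scale by (3, 3): (-1/2, 1) → (-3/2, 3)
T4 rotate counter-clockwise with cos θ = -8/17, sin θ = -15/17: (-3/2, 3) → (57/17, -3/34)
T5 reflect across y = 0: (57/17, -3/34) → (57/17, 3/34)

T(p) = (57/17, 3/34)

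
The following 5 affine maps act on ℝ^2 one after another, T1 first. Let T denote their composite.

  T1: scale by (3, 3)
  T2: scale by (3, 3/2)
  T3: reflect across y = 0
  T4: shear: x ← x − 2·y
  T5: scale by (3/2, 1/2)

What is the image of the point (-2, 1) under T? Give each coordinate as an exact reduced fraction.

T(p) = (-27/2, -9/4)

T1 scale by (3, 3): (-2, 1) → (-6, 3)
T2 scale by (3, 3/2): (-6, 3) → (-18, 9/2)
T3 reflect across y = 0: (-18, 9/2) → (-18, -9/2)
T4 shear: x ← x − 2·y: (-18, -9/2) → (-9, -9/2)
T5 scale by (3/2, 1/2): (-9, -9/2) → (-27/2, -9/4)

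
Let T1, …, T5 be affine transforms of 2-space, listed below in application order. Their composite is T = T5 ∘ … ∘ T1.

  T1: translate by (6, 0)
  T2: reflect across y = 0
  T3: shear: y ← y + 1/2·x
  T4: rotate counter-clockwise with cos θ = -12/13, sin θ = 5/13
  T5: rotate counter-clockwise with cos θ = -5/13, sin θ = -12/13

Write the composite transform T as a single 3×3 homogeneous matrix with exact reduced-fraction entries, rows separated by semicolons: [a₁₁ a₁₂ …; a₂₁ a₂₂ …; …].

T1 = [1 0 6; 0 1 0; 0 0 1]
T2·T1 = [1 0 6; 0 -1 0; 0 0 1]
T3·…·T1 = [1 0 6; 1/2 -1 3; 0 0 1]
T4·…·T1 = [-29/26 5/13 -87/13; -1/13 12/13 -6/13; 0 0 1]
T5·…·T1 = [121/338 119/169 363/169; 179/169 -120/169 1074/169; 0 0 1]

T = [121/338 119/169 363/169; 179/169 -120/169 1074/169; 0 0 1]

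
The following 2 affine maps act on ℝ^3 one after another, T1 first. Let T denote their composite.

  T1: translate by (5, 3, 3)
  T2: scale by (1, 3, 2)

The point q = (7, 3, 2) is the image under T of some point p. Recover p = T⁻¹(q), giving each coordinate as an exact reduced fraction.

p = (2, -2, -2)

T1 = [1 0 0 5; 0 1 0 3; 0 0 1 3; 0 0 0 1]
T2·T1 = [1 0 0 5; 0 3 0 9; 0 0 2 6; 0 0 0 1]
det M = 6; M⁻¹ = [1 0 0 -5; 0 1/3 0 -3; 0 0 1/2 -3; 0 0 0 1]
M⁻¹ · (7, 3, 2)ᵀ = (2, -2, -2)ᵀ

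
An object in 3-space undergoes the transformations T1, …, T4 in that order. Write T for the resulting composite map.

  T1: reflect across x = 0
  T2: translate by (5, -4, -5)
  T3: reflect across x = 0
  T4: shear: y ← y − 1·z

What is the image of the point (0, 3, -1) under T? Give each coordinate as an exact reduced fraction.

T(p) = (-5, 5, -6)

T1 reflect across x = 0: (0, 3, -1) → (0, 3, -1)
T2 translate by (5, -4, -5): (0, 3, -1) → (5, -1, -6)
T3 reflect across x = 0: (5, -1, -6) → (-5, -1, -6)
T4 shear: y ← y − 1·z: (-5, -1, -6) → (-5, 5, -6)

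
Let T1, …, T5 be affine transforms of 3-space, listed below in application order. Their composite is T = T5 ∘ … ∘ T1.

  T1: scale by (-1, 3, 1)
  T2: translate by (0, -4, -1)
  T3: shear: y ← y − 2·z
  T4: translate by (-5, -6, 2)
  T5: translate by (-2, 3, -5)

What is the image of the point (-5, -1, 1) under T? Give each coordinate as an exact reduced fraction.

T(p) = (-2, -10, -3)

T1 scale by (-1, 3, 1): (-5, -1, 1) → (5, -3, 1)
T2 translate by (0, -4, -1): (5, -3, 1) → (5, -7, 0)
T3 shear: y ← y − 2·z: (5, -7, 0) → (5, -7, 0)
T4 translate by (-5, -6, 2): (5, -7, 0) → (0, -13, 2)
T5 translate by (-2, 3, -5): (0, -13, 2) → (-2, -10, -3)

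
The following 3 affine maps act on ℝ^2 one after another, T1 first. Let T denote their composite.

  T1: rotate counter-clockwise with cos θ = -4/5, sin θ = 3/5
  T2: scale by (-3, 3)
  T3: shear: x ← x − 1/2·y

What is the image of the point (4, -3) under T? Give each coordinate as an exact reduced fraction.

T1 rotate counter-clockwise with cos θ = -4/5, sin θ = 3/5: (4, -3) → (-7/5, 24/5)
T2 scale by (-3, 3): (-7/5, 24/5) → (21/5, 72/5)
T3 shear: x ← x − 1/2·y: (21/5, 72/5) → (-3, 72/5)

T(p) = (-3, 72/5)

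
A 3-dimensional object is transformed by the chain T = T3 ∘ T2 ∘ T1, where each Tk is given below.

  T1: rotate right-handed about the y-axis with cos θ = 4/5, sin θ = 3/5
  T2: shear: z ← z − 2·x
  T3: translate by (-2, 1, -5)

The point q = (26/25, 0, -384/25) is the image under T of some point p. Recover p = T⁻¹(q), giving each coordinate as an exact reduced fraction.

p = (5, -1, -8/5)

T1 = [4/5 0 3/5 0; 0 1 0 0; -3/5 0 4/5 0; 0 0 0 1]
T2·T1 = [4/5 0 3/5 0; 0 1 0 0; -11/5 0 -2/5 0; 0 0 0 1]
T3·…·T1 = [4/5 0 3/5 -2; 0 1 0 1; -11/5 0 -2/5 -5; 0 0 0 1]
det M = 1; M⁻¹ = [-2/5 0 -3/5 -19/5; 0 1 0 -1; 11/5 0 4/5 42/5; 0 0 0 1]
M⁻¹ · (26/25, 0, -384/25)ᵀ = (5, -1, -8/5)ᵀ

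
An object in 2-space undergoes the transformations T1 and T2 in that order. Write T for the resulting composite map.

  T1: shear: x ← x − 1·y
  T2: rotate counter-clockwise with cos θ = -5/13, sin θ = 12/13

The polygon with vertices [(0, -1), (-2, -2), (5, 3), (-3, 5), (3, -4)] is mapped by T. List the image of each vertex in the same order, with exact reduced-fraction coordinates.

T1 shear: x ← x − 1·y: (0, -1) → (1, -1); (-2, -2) → (0, -2); (5, 3) → (2, 3); (-3, 5) → (-8, 5); (3, -4) → (7, -4)
T2 rotate counter-clockwise with cos θ = -5/13, sin θ = 12/13: (1, -1) → (7/13, 17/13); (0, -2) → (24/13, 10/13); (2, 3) → (-46/13, 9/13); (-8, 5) → (-20/13, -121/13); (7, -4) → (1, 8)

image vertices: (7/13, 17/13), (24/13, 10/13), (-46/13, 9/13), (-20/13, -121/13), (1, 8)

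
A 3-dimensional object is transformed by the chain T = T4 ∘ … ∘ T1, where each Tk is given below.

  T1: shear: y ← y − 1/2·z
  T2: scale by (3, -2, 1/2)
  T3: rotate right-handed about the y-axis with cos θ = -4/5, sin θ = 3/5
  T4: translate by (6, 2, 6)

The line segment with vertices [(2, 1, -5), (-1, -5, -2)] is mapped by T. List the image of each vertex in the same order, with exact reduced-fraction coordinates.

image vertices: (-3/10, -5, 22/5), (39/5, 10, 43/5)

T1 shear: y ← y − 1/2·z: (2, 1, -5) → (2, 7/2, -5); (-1, -5, -2) → (-1, -4, -2)
T2 scale by (3, -2, 1/2): (2, 7/2, -5) → (6, -7, -5/2); (-1, -4, -2) → (-3, 8, -1)
T3 rotate right-handed about the y-axis with cos θ = -4/5, sin θ = 3/5: (6, -7, -5/2) → (-63/10, -7, -8/5); (-3, 8, -1) → (9/5, 8, 13/5)
T4 translate by (6, 2, 6): (-63/10, -7, -8/5) → (-3/10, -5, 22/5); (9/5, 8, 13/5) → (39/5, 10, 43/5)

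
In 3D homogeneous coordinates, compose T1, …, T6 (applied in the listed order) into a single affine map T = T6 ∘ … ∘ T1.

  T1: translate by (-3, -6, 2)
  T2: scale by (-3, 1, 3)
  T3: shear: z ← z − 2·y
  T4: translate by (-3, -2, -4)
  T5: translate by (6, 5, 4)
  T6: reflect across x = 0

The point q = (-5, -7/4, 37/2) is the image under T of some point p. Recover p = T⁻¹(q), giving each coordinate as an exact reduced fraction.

T1 = [1 0 0 -3; 0 1 0 -6; 0 0 1 2; 0 0 0 1]
T2·T1 = [-3 0 0 9; 0 1 0 -6; 0 0 3 6; 0 0 0 1]
T3·…·T1 = [-3 0 0 9; 0 1 0 -6; 0 -2 3 18; 0 0 0 1]
T4·…·T1 = [-3 0 0 6; 0 1 0 -8; 0 -2 3 14; 0 0 0 1]
T5·…·T1 = [-3 0 0 12; 0 1 0 -3; 0 -2 3 18; 0 0 0 1]
T6·…·T1 = [3 0 0 -12; 0 1 0 -3; 0 -2 3 18; 0 0 0 1]
det M = 9; M⁻¹ = [1/3 0 0 4; 0 1 0 3; 0 2/3 1/3 -4; 0 0 0 1]
M⁻¹ · (-5, -7/4, 37/2)ᵀ = (7/3, 5/4, 1)ᵀ

p = (7/3, 5/4, 1)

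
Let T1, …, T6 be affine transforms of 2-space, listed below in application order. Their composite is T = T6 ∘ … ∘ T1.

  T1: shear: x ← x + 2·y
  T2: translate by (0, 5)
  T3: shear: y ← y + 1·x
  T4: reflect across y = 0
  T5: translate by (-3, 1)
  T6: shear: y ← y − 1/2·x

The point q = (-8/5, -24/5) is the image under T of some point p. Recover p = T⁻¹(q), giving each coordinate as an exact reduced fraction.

T1 = [1 2 0; 0 1 0; 0 0 1]
T2·T1 = [1 2 0; 0 1 5; 0 0 1]
T3·…·T1 = [1 2 0; 1 3 5; 0 0 1]
T4·…·T1 = [1 2 0; -1 -3 -5; 0 0 1]
T5·…·T1 = [1 2 -3; -1 -3 -4; 0 0 1]
T6·…·T1 = [1 2 -3; -3/2 -4 -5/2; 0 0 1]
det M = -1; M⁻¹ = [4 2 17; -3/2 -1 -7; 0 0 1]
M⁻¹ · (-8/5, -24/5)ᵀ = (1, 1/5)ᵀ

p = (1, 1/5)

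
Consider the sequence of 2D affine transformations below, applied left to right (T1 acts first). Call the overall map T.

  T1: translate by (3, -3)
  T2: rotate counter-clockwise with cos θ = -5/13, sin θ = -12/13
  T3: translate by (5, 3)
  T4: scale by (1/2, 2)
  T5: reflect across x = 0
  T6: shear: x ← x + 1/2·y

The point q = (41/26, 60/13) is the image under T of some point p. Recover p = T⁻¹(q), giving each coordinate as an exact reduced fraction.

p = (-1, 0)

T1 = [1 0 3; 0 1 -3; 0 0 1]
T2·T1 = [-5/13 12/13 -51/13; -12/13 -5/13 -21/13; 0 0 1]
T3·…·T1 = [-5/13 12/13 14/13; -12/13 -5/13 18/13; 0 0 1]
T4·…·T1 = [-5/26 6/13 7/13; -24/13 -10/13 36/13; 0 0 1]
T5·…·T1 = [5/26 -6/13 -7/13; -24/13 -10/13 36/13; 0 0 1]
T6·…·T1 = [-19/26 -11/13 11/13; -24/13 -10/13 36/13; 0 0 1]
det M = -1; M⁻¹ = [10/13 -11/13 22/13; -24/13 19/26 -6/13; 0 0 1]
M⁻¹ · (41/26, 60/13)ᵀ = (-1, 0)ᵀ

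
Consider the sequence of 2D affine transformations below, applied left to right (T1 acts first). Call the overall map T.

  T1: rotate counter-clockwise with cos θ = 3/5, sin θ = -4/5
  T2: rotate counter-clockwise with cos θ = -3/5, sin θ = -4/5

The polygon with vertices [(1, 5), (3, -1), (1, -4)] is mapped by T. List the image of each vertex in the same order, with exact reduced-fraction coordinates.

image vertices: (-1, -5), (-3, 1), (-1, 4)

T1 rotate counter-clockwise with cos θ = 3/5, sin θ = -4/5: (1, 5) → (23/5, 11/5); (3, -1) → (1, -3); (1, -4) → (-13/5, -16/5)
T2 rotate counter-clockwise with cos θ = -3/5, sin θ = -4/5: (23/5, 11/5) → (-1, -5); (1, -3) → (-3, 1); (-13/5, -16/5) → (-1, 4)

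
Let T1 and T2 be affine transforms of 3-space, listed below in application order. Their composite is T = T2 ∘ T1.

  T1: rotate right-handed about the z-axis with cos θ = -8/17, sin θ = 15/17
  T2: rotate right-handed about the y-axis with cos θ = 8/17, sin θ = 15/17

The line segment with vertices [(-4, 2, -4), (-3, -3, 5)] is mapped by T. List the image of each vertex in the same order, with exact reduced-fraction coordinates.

T1 rotate right-handed about the z-axis with cos θ = -8/17, sin θ = 15/17: (-4, 2, -4) → (2/17, -76/17, -4); (-3, -3, 5) → (69/17, -21/17, 5)
T2 rotate right-handed about the y-axis with cos θ = 8/17, sin θ = 15/17: (2/17, -76/17, -4) → (-1004/289, -76/17, -574/289); (69/17, -21/17, 5) → (1827/289, -21/17, -355/289)

image vertices: (-1004/289, -76/17, -574/289), (1827/289, -21/17, -355/289)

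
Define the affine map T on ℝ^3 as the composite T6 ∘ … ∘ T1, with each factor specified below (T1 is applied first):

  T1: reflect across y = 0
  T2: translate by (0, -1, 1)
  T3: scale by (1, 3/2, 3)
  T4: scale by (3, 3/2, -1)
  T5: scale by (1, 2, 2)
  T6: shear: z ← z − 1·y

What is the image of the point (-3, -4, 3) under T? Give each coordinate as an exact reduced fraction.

T(p) = (-9, 27/2, -75/2)

T1 reflect across y = 0: (-3, -4, 3) → (-3, 4, 3)
T2 translate by (0, -1, 1): (-3, 4, 3) → (-3, 3, 4)
T3 scale by (1, 3/2, 3): (-3, 3, 4) → (-3, 9/2, 12)
T4 scale by (3, 3/2, -1): (-3, 9/2, 12) → (-9, 27/4, -12)
T5 scale by (1, 2, 2): (-9, 27/4, -12) → (-9, 27/2, -24)
T6 shear: z ← z − 1·y: (-9, 27/2, -24) → (-9, 27/2, -75/2)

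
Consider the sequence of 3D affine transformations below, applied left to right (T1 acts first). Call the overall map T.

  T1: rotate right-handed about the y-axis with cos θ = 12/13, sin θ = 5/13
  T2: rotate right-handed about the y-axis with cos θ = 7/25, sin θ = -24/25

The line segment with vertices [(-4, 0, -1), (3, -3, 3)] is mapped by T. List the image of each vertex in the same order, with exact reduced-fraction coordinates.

T1 rotate right-handed about the y-axis with cos θ = 12/13, sin θ = 5/13: (-4, 0, -1) → (-53/13, 0, 8/13); (3, -3, 3) → (51/13, -3, 21/13)
T2 rotate right-handed about the y-axis with cos θ = 7/25, sin θ = -24/25: (-53/13, 0, 8/13) → (-563/325, 0, -1216/325); (51/13, -3, 21/13) → (-147/325, -3, 1371/325)

image vertices: (-563/325, 0, -1216/325), (-147/325, -3, 1371/325)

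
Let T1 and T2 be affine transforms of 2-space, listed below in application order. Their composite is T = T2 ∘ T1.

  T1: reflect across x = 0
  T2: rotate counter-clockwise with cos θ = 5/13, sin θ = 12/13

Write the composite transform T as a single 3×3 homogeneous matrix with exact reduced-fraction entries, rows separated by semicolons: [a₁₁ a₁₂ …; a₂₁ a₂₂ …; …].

T = [-5/13 -12/13 0; -12/13 5/13 0; 0 0 1]

T1 = [-1 0 0; 0 1 0; 0 0 1]
T2·T1 = [-5/13 -12/13 0; -12/13 5/13 0; 0 0 1]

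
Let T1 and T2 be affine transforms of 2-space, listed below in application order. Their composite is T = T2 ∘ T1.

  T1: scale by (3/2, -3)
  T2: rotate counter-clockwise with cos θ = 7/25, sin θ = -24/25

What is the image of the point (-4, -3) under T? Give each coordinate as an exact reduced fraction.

T(p) = (174/25, 207/25)

T1 scale by (3/2, -3): (-4, -3) → (-6, 9)
T2 rotate counter-clockwise with cos θ = 7/25, sin θ = -24/25: (-6, 9) → (174/25, 207/25)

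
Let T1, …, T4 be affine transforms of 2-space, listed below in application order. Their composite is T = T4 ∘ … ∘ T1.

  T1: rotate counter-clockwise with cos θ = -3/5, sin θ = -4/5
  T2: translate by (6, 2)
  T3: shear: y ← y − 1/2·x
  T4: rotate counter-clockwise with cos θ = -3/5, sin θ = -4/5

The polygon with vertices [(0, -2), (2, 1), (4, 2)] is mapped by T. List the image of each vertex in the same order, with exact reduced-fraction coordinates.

image vertices: (-46/25, -103/25), (-144/25, -67/25), (-178/25, -29/25)

T1 rotate counter-clockwise with cos θ = -3/5, sin θ = -4/5: (0, -2) → (-8/5, 6/5); (2, 1) → (-2/5, -11/5); (4, 2) → (-4/5, -22/5)
T2 translate by (6, 2): (-8/5, 6/5) → (22/5, 16/5); (-2/5, -11/5) → (28/5, -1/5); (-4/5, -22/5) → (26/5, -12/5)
T3 shear: y ← y − 1/2·x: (22/5, 16/5) → (22/5, 1); (28/5, -1/5) → (28/5, -3); (26/5, -12/5) → (26/5, -5)
T4 rotate counter-clockwise with cos θ = -3/5, sin θ = -4/5: (22/5, 1) → (-46/25, -103/25); (28/5, -3) → (-144/25, -67/25); (26/5, -5) → (-178/25, -29/25)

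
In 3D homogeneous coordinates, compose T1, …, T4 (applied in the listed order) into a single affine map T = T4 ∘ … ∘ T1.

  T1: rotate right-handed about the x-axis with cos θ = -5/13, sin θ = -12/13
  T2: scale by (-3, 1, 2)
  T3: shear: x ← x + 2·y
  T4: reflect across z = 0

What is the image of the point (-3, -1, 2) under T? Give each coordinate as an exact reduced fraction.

T(p) = (175/13, 29/13, -4/13)

T1 rotate right-handed about the x-axis with cos θ = -5/13, sin θ = -12/13: (-3, -1, 2) → (-3, 29/13, 2/13)
T2 scale by (-3, 1, 2): (-3, 29/13, 2/13) → (9, 29/13, 4/13)
T3 shear: x ← x + 2·y: (9, 29/13, 4/13) → (175/13, 29/13, 4/13)
T4 reflect across z = 0: (175/13, 29/13, 4/13) → (175/13, 29/13, -4/13)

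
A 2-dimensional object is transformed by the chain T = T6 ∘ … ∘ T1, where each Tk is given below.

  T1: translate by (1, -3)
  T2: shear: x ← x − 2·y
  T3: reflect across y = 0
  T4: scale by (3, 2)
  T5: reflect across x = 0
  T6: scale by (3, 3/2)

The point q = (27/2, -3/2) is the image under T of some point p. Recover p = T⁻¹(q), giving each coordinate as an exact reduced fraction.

T1 = [1 0 1; 0 1 -3; 0 0 1]
T2·T1 = [1 -2 7; 0 1 -3; 0 0 1]
T3·…·T1 = [1 -2 7; 0 -1 3; 0 0 1]
T4·…·T1 = [3 -6 21; 0 -2 6; 0 0 1]
T5·…·T1 = [-3 6 -21; 0 -2 6; 0 0 1]
T6·…·T1 = [-9 18 -63; 0 -3 9; 0 0 1]
det M = 27; M⁻¹ = [-1/9 -2/3 -1; 0 -1/3 3; 0 0 1]
M⁻¹ · (27/2, -3/2)ᵀ = (-3/2, 7/2)ᵀ

p = (-3/2, 7/2)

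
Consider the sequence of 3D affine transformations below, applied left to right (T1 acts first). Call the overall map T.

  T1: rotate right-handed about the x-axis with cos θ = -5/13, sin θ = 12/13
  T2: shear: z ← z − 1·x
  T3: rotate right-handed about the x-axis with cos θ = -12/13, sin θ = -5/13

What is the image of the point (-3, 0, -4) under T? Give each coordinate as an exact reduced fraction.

T(p) = (-3, -281/169, -948/169)

T1 rotate right-handed about the x-axis with cos θ = -5/13, sin θ = 12/13: (-3, 0, -4) → (-3, 48/13, 20/13)
T2 shear: z ← z − 1·x: (-3, 48/13, 20/13) → (-3, 48/13, 59/13)
T3 rotate right-handed about the x-axis with cos θ = -12/13, sin θ = -5/13: (-3, 48/13, 59/13) → (-3, -281/169, -948/169)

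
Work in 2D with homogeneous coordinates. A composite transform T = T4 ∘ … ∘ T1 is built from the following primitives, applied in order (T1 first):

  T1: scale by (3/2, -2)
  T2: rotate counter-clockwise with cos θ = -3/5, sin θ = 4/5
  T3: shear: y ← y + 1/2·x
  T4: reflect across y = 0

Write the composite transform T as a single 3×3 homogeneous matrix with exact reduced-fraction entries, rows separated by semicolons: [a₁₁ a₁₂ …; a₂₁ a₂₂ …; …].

T1 = [3/2 0 0; 0 -2 0; 0 0 1]
T2·T1 = [-9/10 8/5 0; 6/5 6/5 0; 0 0 1]
T3·…·T1 = [-9/10 8/5 0; 3/4 2 0; 0 0 1]
T4·…·T1 = [-9/10 8/5 0; -3/4 -2 0; 0 0 1]

T = [-9/10 8/5 0; -3/4 -2 0; 0 0 1]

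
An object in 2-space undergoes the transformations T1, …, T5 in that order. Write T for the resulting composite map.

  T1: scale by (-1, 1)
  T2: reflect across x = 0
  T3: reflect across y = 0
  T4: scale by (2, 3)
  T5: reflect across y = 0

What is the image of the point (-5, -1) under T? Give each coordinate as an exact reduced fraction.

T(p) = (-10, -3)

T1 scale by (-1, 1): (-5, -1) → (5, -1)
T2 reflect across x = 0: (5, -1) → (-5, -1)
T3 reflect across y = 0: (-5, -1) → (-5, 1)
T4 scale by (2, 3): (-5, 1) → (-10, 3)
T5 reflect across y = 0: (-10, 3) → (-10, -3)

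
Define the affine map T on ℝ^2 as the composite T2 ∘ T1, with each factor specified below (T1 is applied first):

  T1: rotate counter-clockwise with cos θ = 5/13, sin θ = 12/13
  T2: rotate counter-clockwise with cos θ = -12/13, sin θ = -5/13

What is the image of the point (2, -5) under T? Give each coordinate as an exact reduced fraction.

T1 rotate counter-clockwise with cos θ = 5/13, sin θ = 12/13: (2, -5) → (70/13, -1/13)
T2 rotate counter-clockwise with cos θ = -12/13, sin θ = -5/13: (70/13, -1/13) → (-5, -2)

T(p) = (-5, -2)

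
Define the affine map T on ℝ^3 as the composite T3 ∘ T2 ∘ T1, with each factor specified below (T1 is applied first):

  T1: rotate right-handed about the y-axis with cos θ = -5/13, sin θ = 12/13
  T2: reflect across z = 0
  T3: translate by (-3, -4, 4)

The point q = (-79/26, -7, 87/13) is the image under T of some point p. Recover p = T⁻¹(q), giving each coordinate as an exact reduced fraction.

T1 = [-5/13 0 12/13 0; 0 1 0 0; -12/13 0 -5/13 0; 0 0 0 1]
T2·T1 = [-5/13 0 12/13 0; 0 1 0 0; 12/13 0 5/13 0; 0 0 0 1]
T3·…·T1 = [-5/13 0 12/13 -3; 0 1 0 -4; 12/13 0 5/13 4; 0 0 0 1]
det M = -1; M⁻¹ = [-5/13 0 12/13 -63/13; 0 1 0 4; 12/13 0 5/13 16/13; 0 0 0 1]
M⁻¹ · (-79/26, -7, 87/13)ᵀ = (5/2, -3, 1)ᵀ

p = (5/2, -3, 1)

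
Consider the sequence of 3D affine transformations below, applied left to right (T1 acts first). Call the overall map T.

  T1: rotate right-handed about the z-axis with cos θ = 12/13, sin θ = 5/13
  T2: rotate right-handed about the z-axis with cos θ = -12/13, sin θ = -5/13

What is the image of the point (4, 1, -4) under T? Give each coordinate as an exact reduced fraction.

T1 rotate right-handed about the z-axis with cos θ = 12/13, sin θ = 5/13: (4, 1, -4) → (43/13, 32/13, -4)
T2 rotate right-handed about the z-axis with cos θ = -12/13, sin θ = -5/13: (43/13, 32/13, -4) → (-356/169, -599/169, -4)

T(p) = (-356/169, -599/169, -4)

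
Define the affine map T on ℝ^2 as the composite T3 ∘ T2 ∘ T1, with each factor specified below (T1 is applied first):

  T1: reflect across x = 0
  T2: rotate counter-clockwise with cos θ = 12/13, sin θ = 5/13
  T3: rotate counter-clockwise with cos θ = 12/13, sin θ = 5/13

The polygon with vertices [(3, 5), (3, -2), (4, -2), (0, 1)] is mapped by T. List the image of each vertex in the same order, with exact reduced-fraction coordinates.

T1 reflect across x = 0: (3, 5) → (-3, 5); (3, -2) → (-3, -2); (4, -2) → (-4, -2); (0, 1) → (0, 1)
T2 rotate counter-clockwise with cos θ = 12/13, sin θ = 5/13: (-3, 5) → (-61/13, 45/13); (-3, -2) → (-2, -3); (-4, -2) → (-38/13, -44/13); (0, 1) → (-5/13, 12/13)
T3 rotate counter-clockwise with cos θ = 12/13, sin θ = 5/13: (-61/13, 45/13) → (-957/169, 235/169); (-2, -3) → (-9/13, -46/13); (-38/13, -44/13) → (-236/169, -718/169); (-5/13, 12/13) → (-120/169, 119/169)

image vertices: (-957/169, 235/169), (-9/13, -46/13), (-236/169, -718/169), (-120/169, 119/169)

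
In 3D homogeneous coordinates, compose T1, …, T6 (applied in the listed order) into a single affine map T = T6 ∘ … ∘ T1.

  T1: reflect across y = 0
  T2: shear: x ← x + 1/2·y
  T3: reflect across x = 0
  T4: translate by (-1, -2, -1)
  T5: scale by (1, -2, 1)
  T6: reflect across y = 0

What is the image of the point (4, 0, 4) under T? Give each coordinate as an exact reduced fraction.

T1 reflect across y = 0: (4, 0, 4) → (4, 0, 4)
T2 shear: x ← x + 1/2·y: (4, 0, 4) → (4, 0, 4)
T3 reflect across x = 0: (4, 0, 4) → (-4, 0, 4)
T4 translate by (-1, -2, -1): (-4, 0, 4) → (-5, -2, 3)
T5 scale by (1, -2, 1): (-5, -2, 3) → (-5, 4, 3)
T6 reflect across y = 0: (-5, 4, 3) → (-5, -4, 3)

T(p) = (-5, -4, 3)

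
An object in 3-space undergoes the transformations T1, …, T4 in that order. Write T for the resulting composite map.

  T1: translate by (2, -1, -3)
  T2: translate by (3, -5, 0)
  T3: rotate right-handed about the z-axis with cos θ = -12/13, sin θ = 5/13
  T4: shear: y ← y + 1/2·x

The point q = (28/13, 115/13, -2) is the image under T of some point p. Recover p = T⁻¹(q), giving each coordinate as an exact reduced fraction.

p = (-4, -2, 1)

T1 = [1 0 0 2; 0 1 0 -1; 0 0 1 -3; 0 0 0 1]
T2·T1 = [1 0 0 5; 0 1 0 -6; 0 0 1 -3; 0 0 0 1]
T3·…·T1 = [-12/13 -5/13 0 -30/13; 5/13 -12/13 0 97/13; 0 0 1 -3; 0 0 0 1]
T4·…·T1 = [-12/13 -5/13 0 -30/13; -1/13 -29/26 0 82/13; 0 0 1 -3; 0 0 0 1]
det M = 1; M⁻¹ = [-29/26 5/13 0 -5; 1/13 -12/13 0 6; 0 0 1 3; 0 0 0 1]
M⁻¹ · (28/13, 115/13, -2)ᵀ = (-4, -2, 1)ᵀ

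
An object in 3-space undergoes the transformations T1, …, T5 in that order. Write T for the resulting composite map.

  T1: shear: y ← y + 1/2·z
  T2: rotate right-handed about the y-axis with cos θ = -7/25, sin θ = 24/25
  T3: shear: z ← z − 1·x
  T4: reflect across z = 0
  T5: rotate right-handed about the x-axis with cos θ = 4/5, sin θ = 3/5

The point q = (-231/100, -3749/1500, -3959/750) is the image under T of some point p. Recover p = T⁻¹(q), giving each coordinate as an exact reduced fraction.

T1 = [1 0 0 0; 0 1 1/2 0; 0 0 1 0; 0 0 0 1]
T2·T1 = [-7/25 0 24/25 0; 0 1 1/2 0; -24/25 0 -7/25 0; 0 0 0 1]
T3·…·T1 = [-7/25 0 24/25 0; 0 1 1/2 0; -17/25 0 -31/25 0; 0 0 0 1]
T4·…·T1 = [-7/25 0 24/25 0; 0 1 1/2 0; 17/25 0 31/25 0; 0 0 0 1]
T5·…·T1 = [-7/25 0 24/25 0; -51/125 4/5 -43/125 0; 68/125 3/5 323/250 0; 0 0 0 1]
det M = -1; M⁻¹ = [-31/25 -72/125 96/125 0; -17/50 221/250 61/125 0; 17/25 -21/125 28/125 0; 0 0 0 1]
M⁻¹ · (-231/100, -3749/1500, -3959/750)ᵀ = (1/4, -4, -7/3)ᵀ

p = (1/4, -4, -7/3)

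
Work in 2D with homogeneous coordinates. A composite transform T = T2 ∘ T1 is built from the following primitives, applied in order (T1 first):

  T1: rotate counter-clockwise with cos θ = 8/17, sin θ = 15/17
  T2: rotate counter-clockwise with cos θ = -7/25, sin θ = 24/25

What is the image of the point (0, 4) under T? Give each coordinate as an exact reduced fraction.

T(p) = (-348/425, -1664/425)

T1 rotate counter-clockwise with cos θ = 8/17, sin θ = 15/17: (0, 4) → (-60/17, 32/17)
T2 rotate counter-clockwise with cos θ = -7/25, sin θ = 24/25: (-60/17, 32/17) → (-348/425, -1664/425)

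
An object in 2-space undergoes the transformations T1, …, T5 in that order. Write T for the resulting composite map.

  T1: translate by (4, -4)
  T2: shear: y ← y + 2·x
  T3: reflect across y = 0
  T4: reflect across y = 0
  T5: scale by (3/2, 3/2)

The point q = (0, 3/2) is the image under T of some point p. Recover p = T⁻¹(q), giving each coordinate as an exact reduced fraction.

T1 = [1 0 4; 0 1 -4; 0 0 1]
T2·T1 = [1 0 4; 2 1 4; 0 0 1]
T3·…·T1 = [1 0 4; -2 -1 -4; 0 0 1]
T4·…·T1 = [1 0 4; 2 1 4; 0 0 1]
T5·…·T1 = [3/2 0 6; 3 3/2 6; 0 0 1]
det M = 9/4; M⁻¹ = [2/3 0 -4; -4/3 2/3 4; 0 0 1]
M⁻¹ · (0, 3/2)ᵀ = (-4, 5)ᵀ

p = (-4, 5)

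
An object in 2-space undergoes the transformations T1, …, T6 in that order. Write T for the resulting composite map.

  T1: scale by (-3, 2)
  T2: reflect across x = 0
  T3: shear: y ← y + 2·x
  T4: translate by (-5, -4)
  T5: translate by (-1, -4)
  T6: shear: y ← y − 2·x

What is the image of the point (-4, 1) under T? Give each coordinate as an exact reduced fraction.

T(p) = (-18, 6)

T1 scale by (-3, 2): (-4, 1) → (12, 2)
T2 reflect across x = 0: (12, 2) → (-12, 2)
T3 shear: y ← y + 2·x: (-12, 2) → (-12, -22)
T4 translate by (-5, -4): (-12, -22) → (-17, -26)
T5 translate by (-1, -4): (-17, -26) → (-18, -30)
T6 shear: y ← y − 2·x: (-18, -30) → (-18, 6)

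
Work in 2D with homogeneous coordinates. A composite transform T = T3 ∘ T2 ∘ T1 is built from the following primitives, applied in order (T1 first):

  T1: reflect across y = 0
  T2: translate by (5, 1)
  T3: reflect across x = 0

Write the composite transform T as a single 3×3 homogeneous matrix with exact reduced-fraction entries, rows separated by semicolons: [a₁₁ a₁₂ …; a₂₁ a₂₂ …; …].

T = [-1 0 -5; 0 -1 1; 0 0 1]

T1 = [1 0 0; 0 -1 0; 0 0 1]
T2·T1 = [1 0 5; 0 -1 1; 0 0 1]
T3·…·T1 = [-1 0 -5; 0 -1 1; 0 0 1]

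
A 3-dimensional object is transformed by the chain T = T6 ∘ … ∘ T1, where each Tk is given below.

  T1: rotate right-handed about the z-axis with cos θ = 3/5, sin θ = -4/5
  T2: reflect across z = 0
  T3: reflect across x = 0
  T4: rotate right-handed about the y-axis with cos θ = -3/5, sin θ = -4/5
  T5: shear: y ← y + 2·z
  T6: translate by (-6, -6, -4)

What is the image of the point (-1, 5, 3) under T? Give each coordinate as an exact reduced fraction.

T(p) = (-39/25, -101/25, -123/25)

T1 rotate right-handed about the z-axis with cos θ = 3/5, sin θ = -4/5: (-1, 5, 3) → (17/5, 19/5, 3)
T2 reflect across z = 0: (17/5, 19/5, 3) → (17/5, 19/5, -3)
T3 reflect across x = 0: (17/5, 19/5, -3) → (-17/5, 19/5, -3)
T4 rotate right-handed about the y-axis with cos θ = -3/5, sin θ = -4/5: (-17/5, 19/5, -3) → (111/25, 19/5, -23/25)
T5 shear: y ← y + 2·z: (111/25, 19/5, -23/25) → (111/25, 49/25, -23/25)
T6 translate by (-6, -6, -4): (111/25, 49/25, -23/25) → (-39/25, -101/25, -123/25)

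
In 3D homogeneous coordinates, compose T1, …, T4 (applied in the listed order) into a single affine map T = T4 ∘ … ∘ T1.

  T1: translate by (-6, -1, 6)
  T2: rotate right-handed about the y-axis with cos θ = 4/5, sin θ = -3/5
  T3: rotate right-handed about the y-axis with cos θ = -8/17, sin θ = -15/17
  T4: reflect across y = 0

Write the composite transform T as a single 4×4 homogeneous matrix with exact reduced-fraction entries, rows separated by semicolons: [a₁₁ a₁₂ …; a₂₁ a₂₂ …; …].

T1 = [1 0 0 -6; 0 1 0 -1; 0 0 1 6; 0 0 0 1]
T2·T1 = [4/5 0 -3/5 -42/5; 0 1 0 -1; 3/5 0 4/5 6/5; 0 0 0 1]
T3·…·T1 = [-77/85 0 -36/85 246/85; 0 1 0 -1; 36/85 0 -77/85 -678/85; 0 0 0 1]
T4·…·T1 = [-77/85 0 -36/85 246/85; 0 -1 0 1; 36/85 0 -77/85 -678/85; 0 0 0 1]

T = [-77/85 0 -36/85 246/85; 0 -1 0 1; 36/85 0 -77/85 -678/85; 0 0 0 1]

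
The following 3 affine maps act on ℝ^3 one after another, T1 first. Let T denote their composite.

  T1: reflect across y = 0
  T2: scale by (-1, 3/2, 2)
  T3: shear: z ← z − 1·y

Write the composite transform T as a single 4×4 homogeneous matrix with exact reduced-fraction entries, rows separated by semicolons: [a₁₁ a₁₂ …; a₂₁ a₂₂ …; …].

T = [-1 0 0 0; 0 -3/2 0 0; 0 3/2 2 0; 0 0 0 1]

T1 = [1 0 0 0; 0 -1 0 0; 0 0 1 0; 0 0 0 1]
T2·T1 = [-1 0 0 0; 0 -3/2 0 0; 0 0 2 0; 0 0 0 1]
T3·…·T1 = [-1 0 0 0; 0 -3/2 0 0; 0 3/2 2 0; 0 0 0 1]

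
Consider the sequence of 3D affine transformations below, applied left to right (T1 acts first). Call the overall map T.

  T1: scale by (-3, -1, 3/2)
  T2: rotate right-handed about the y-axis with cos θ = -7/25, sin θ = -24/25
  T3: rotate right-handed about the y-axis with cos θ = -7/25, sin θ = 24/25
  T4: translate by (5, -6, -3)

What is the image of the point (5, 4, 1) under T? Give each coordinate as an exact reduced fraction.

T1 scale by (-3, -1, 3/2): (5, 4, 1) → (-15, -4, 3/2)
T2 rotate right-handed about the y-axis with cos θ = -7/25, sin θ = -24/25: (-15, -4, 3/2) → (69/25, -4, -741/50)
T3 rotate right-handed about the y-axis with cos θ = -7/25, sin θ = 24/25: (69/25, -4, -741/50) → (-15, -4, 3/2)
T4 translate by (5, -6, -3): (-15, -4, 3/2) → (-10, -10, -3/2)

T(p) = (-10, -10, -3/2)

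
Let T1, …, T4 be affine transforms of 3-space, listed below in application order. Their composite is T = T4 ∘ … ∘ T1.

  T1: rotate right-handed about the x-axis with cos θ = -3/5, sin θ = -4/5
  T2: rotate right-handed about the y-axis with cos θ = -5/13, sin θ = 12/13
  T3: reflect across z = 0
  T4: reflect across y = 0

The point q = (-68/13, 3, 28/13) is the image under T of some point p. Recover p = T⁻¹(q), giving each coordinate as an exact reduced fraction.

T1 = [1 0 0 0; 0 -3/5 4/5 0; 0 -4/5 -3/5 0; 0 0 0 1]
T2·T1 = [-5/13 -48/65 -36/65 0; 0 -3/5 4/5 0; -12/13 4/13 3/13 0; 0 0 0 1]
T3·…·T1 = [-5/13 -48/65 -36/65 0; 0 -3/5 4/5 0; 12/13 -4/13 -3/13 0; 0 0 0 1]
T4·…·T1 = [-5/13 -48/65 -36/65 0; 0 3/5 -4/5 0; 12/13 -4/13 -3/13 0; 0 0 0 1]
det M = 1; M⁻¹ = [-5/13 0 12/13 0; -48/65 3/5 -4/13 0; -36/65 -4/5 -3/13 0; 0 0 0 1]
M⁻¹ · (-68/13, 3, 28/13)ᵀ = (4, 5, 0)ᵀ

p = (4, 5, 0)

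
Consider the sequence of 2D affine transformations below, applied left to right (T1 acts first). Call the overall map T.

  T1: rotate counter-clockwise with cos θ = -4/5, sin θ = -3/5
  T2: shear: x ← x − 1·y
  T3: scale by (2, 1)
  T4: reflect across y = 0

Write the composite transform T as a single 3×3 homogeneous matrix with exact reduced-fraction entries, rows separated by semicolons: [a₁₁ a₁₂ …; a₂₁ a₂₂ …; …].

T1 = [-4/5 3/5 0; -3/5 -4/5 0; 0 0 1]
T2·T1 = [-1/5 7/5 0; -3/5 -4/5 0; 0 0 1]
T3·…·T1 = [-2/5 14/5 0; -3/5 -4/5 0; 0 0 1]
T4·…·T1 = [-2/5 14/5 0; 3/5 4/5 0; 0 0 1]

T = [-2/5 14/5 0; 3/5 4/5 0; 0 0 1]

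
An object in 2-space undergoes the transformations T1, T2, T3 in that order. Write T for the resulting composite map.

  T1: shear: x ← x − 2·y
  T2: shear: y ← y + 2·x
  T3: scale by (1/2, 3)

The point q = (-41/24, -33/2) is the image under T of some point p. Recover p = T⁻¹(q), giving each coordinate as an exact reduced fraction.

T1 = [1 -2 0; 0 1 0; 0 0 1]
T2·T1 = [1 -2 0; 2 -3 0; 0 0 1]
T3·…·T1 = [1/2 -1 0; 6 -9 0; 0 0 1]
det M = 3/2; M⁻¹ = [-6 2/3 0; -4 1/3 0; 0 0 1]
M⁻¹ · (-41/24, -33/2)ᵀ = (-3/4, 4/3)ᵀ

p = (-3/4, 4/3)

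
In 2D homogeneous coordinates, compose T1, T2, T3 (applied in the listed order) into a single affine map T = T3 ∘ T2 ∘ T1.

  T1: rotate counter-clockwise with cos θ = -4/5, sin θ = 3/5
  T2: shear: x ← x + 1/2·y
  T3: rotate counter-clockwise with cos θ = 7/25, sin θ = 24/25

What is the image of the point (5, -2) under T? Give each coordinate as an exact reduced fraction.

T1 rotate counter-clockwise with cos θ = -4/5, sin θ = 3/5: (5, -2) → (-14/5, 23/5)
T2 shear: x ← x + 1/2·y: (-14/5, 23/5) → (-1/2, 23/5)
T3 rotate counter-clockwise with cos θ = 7/25, sin θ = 24/25: (-1/2, 23/5) → (-1139/250, 101/125)

T(p) = (-1139/250, 101/125)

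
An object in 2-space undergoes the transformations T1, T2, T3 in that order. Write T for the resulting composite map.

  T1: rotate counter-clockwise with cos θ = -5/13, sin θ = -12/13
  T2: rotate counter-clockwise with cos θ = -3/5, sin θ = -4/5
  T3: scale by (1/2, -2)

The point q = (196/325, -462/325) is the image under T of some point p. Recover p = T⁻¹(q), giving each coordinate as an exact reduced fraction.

T1 = [-5/13 12/13 0; -12/13 -5/13 0; 0 0 1]
T2·T1 = [-33/65 -56/65 0; 56/65 -33/65 0; 0 0 1]
T3·…·T1 = [-33/130 -28/65 0; -112/65 66/65 0; 0 0 1]
det M = -1; M⁻¹ = [-66/65 -28/65 0; -112/65 33/130 0; 0 0 1]
M⁻¹ · (196/325, -462/325)ᵀ = (0, -7/5)ᵀ

p = (0, -7/5)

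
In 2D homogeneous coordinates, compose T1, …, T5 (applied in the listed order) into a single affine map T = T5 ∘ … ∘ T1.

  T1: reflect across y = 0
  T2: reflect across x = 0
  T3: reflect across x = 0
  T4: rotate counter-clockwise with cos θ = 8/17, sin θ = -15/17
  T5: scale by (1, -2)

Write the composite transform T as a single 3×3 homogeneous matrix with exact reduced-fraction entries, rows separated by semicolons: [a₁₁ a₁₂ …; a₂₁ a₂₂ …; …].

T1 = [1 0 0; 0 -1 0; 0 0 1]
T2·T1 = [-1 0 0; 0 -1 0; 0 0 1]
T3·…·T1 = [1 0 0; 0 -1 0; 0 0 1]
T4·…·T1 = [8/17 -15/17 0; -15/17 -8/17 0; 0 0 1]
T5·…·T1 = [8/17 -15/17 0; 30/17 16/17 0; 0 0 1]

T = [8/17 -15/17 0; 30/17 16/17 0; 0 0 1]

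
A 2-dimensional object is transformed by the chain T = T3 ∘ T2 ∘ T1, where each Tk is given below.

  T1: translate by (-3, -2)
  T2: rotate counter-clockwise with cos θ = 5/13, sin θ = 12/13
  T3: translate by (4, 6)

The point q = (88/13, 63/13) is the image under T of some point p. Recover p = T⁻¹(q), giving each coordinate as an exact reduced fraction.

p = (3, -1)

T1 = [1 0 -3; 0 1 -2; 0 0 1]
T2·T1 = [5/13 -12/13 9/13; 12/13 5/13 -46/13; 0 0 1]
T3·…·T1 = [5/13 -12/13 61/13; 12/13 5/13 32/13; 0 0 1]
det M = 1; M⁻¹ = [5/13 12/13 -53/13; -12/13 5/13 44/13; 0 0 1]
M⁻¹ · (88/13, 63/13)ᵀ = (3, -1)ᵀ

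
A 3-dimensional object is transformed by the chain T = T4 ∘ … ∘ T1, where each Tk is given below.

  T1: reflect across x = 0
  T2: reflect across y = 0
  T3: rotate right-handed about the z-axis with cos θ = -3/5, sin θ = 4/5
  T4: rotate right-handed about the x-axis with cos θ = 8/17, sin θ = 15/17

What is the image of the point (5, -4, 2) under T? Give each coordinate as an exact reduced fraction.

T1 reflect across x = 0: (5, -4, 2) → (-5, -4, 2)
T2 reflect across y = 0: (-5, -4, 2) → (-5, 4, 2)
T3 rotate right-handed about the z-axis with cos θ = -3/5, sin θ = 4/5: (-5, 4, 2) → (-1/5, -32/5, 2)
T4 rotate right-handed about the x-axis with cos θ = 8/17, sin θ = 15/17: (-1/5, -32/5, 2) → (-1/5, -406/85, -80/17)

T(p) = (-1/5, -406/85, -80/17)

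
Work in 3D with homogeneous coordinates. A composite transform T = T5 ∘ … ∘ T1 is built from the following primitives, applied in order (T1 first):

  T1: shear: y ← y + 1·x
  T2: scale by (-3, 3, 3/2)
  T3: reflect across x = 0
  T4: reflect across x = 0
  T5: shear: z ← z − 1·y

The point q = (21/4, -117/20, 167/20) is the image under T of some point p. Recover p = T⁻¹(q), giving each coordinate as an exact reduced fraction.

T1 = [1 0 0 0; 1 1 0 0; 0 0 1 0; 0 0 0 1]
T2·T1 = [-3 0 0 0; 3 3 0 0; 0 0 3/2 0; 0 0 0 1]
T3·…·T1 = [3 0 0 0; 3 3 0 0; 0 0 3/2 0; 0 0 0 1]
T4·…·T1 = [-3 0 0 0; 3 3 0 0; 0 0 3/2 0; 0 0 0 1]
T5·…·T1 = [-3 0 0 0; 3 3 0 0; -3 -3 3/2 0; 0 0 0 1]
det M = -27/2; M⁻¹ = [-1/3 0 0 0; 1/3 1/3 0 0; 0 2/3 2/3 0; 0 0 0 1]
M⁻¹ · (21/4, -117/20, 167/20)ᵀ = (-7/4, -1/5, 5/3)ᵀ

p = (-7/4, -1/5, 5/3)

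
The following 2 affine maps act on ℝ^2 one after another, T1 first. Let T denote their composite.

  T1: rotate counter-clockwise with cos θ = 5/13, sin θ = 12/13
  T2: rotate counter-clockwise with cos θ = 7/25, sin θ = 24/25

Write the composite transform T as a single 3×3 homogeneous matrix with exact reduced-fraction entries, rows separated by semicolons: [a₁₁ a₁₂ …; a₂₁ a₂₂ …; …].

T = [-253/325 -204/325 0; 204/325 -253/325 0; 0 0 1]

T1 = [5/13 -12/13 0; 12/13 5/13 0; 0 0 1]
T2·T1 = [-253/325 -204/325 0; 204/325 -253/325 0; 0 0 1]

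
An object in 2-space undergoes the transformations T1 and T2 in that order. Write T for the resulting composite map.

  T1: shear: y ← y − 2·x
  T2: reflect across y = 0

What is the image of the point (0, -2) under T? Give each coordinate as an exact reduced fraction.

T(p) = (0, 2)

T1 shear: y ← y − 2·x: (0, -2) → (0, -2)
T2 reflect across y = 0: (0, -2) → (0, 2)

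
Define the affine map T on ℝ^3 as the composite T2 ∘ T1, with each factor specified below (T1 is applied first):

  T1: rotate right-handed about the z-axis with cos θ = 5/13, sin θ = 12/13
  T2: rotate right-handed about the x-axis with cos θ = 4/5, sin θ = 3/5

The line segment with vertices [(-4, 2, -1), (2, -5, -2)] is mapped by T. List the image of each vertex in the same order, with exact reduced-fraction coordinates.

T1 rotate right-handed about the z-axis with cos θ = 5/13, sin θ = 12/13: (-4, 2, -1) → (-44/13, -38/13, -1); (2, -5, -2) → (70/13, -1/13, -2)
T2 rotate right-handed about the x-axis with cos θ = 4/5, sin θ = 3/5: (-44/13, -38/13, -1) → (-44/13, -113/65, -166/65); (70/13, -1/13, -2) → (70/13, 74/65, -107/65)

image vertices: (-44/13, -113/65, -166/65), (70/13, 74/65, -107/65)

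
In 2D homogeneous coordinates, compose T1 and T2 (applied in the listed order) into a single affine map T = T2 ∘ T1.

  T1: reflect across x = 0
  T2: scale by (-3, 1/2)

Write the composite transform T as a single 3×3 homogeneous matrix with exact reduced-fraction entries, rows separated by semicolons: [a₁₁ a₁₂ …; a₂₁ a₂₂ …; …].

T = [3 0 0; 0 1/2 0; 0 0 1]

T1 = [-1 0 0; 0 1 0; 0 0 1]
T2·T1 = [3 0 0; 0 1/2 0; 0 0 1]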